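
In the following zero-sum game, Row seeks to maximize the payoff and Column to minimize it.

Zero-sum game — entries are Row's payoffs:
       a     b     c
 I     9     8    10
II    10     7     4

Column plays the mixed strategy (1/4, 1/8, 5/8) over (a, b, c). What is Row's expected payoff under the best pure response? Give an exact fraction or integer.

19/2

I: (9)·(1/4) + (8)·(1/8) + (10)·(5/8) = 19/2.
II: (10)·(1/4) + (7)·(1/8) + (4)·(5/8) = 47/8.
The best pure response is I with expected payoff 19/2.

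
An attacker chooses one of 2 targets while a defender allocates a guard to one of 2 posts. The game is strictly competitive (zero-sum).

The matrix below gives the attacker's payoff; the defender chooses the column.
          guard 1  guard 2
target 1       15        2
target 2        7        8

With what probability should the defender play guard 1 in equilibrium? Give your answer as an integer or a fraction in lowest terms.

3/7

Row minima are 2 and 7, so the attacker's maximin is 7; column maxima are 15 and 8, so the defender's minimax is 8. These differ, so the equilibrium is in mixed strategies.
Let the defender play guard 1 with probability q. The attacker is indifferent when 15q + 2(1−q) = 7q + 8(1−q), giving q = 3/7.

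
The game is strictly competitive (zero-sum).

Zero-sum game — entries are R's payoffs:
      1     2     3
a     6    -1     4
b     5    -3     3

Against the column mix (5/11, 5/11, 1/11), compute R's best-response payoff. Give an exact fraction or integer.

a: (6)·(5/11) + (-1)·(5/11) + (4)·(1/11) = 29/11.
b: (5)·(5/11) + (-3)·(5/11) + (3)·(1/11) = 13/11.
The best pure response is a with expected payoff 29/11.

29/11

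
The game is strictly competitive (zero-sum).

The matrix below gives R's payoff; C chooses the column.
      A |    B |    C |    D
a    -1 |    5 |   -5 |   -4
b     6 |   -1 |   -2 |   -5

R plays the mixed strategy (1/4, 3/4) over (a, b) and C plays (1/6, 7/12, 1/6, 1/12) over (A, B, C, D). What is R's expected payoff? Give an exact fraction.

7/48

Against (1/6, 7/12, 1/6, 1/12), each row's expected payoff is a: 19/12; b: -1/3.
Taking the (1/4, 3/4)-weighted average: (1/4)·(19/12) + (3/4)·(-1/3) = 7/48.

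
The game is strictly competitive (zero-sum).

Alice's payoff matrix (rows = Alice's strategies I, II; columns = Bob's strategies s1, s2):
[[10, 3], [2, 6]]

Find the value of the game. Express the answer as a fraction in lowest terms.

Row minima are 3 and 2, so Alice's maximin is 3; column maxima are 10 and 6, so Bob's minimax is 6. These differ, so the equilibrium is in mixed strategies.
Let Alice play I with probability p. Bob is indifferent when 10p + 2(1−p) = 3p + 6(1−p), giving p = 4/11.
Let Bob play s1 with probability q. Alice is indifferent when 10q + 3(1−q) = 2q + 6(1−q), giving q = 3/11.
The value is 10·(3/11) + (3)·(8/11) = 54/11.

54/11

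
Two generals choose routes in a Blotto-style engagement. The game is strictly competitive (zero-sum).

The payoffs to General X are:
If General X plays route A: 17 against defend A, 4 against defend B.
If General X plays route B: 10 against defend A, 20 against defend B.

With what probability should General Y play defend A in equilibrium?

16/23

Row minima are 4 and 10, so General X's maximin is 10; column maxima are 17 and 20, so General Y's minimax is 17. These differ, so the equilibrium is in mixed strategies.
Let General Y play defend A with probability q. General X is indifferent when 17q + 4(1−q) = 10q + 20(1−q), giving q = 16/23.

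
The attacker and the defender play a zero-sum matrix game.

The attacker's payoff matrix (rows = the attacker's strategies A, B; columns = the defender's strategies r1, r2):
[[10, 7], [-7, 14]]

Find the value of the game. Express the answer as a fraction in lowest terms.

Row minima are 7 and -7, so the attacker's maximin is 7; column maxima are 10 and 14, so the defender's minimax is 10. These differ, so the equilibrium is in mixed strategies.
Let the attacker play A with probability p. The defender is indifferent when 10p − 7(1−p) = 7p + 14(1−p), giving p = 7/8.
Let the defender play r1 with probability q. The attacker is indifferent when 10q + 7(1−q) = −7q + 14(1−q), giving q = 7/24.
The value is 10·(7/24) + (7)·(17/24) = 63/8.

63/8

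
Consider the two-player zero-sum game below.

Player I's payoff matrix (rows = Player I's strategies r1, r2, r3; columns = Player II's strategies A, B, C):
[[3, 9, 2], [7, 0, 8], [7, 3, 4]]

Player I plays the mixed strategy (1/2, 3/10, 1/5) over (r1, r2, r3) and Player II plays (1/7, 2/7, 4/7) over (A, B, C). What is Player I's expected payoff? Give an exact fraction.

Against (1/7, 2/7, 4/7), each row's expected payoff is r1: 29/7; r2: 39/7; r3: 29/7.
Taking the (1/2, 3/10, 1/5)-weighted average: (1/2)·(29/7) + (3/10)·(39/7) + (1/5)·(29/7) = 32/7.

32/7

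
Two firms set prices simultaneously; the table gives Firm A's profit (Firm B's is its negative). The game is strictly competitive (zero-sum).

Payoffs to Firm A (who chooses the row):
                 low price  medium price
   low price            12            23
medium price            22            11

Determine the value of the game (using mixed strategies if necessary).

17

Row minima are 12 and 11, so Firm A's maximin is 12; column maxima are 22 and 23, so Firm B's minimax is 22. These differ, so the equilibrium is in mixed strategies.
Let Firm A play low price with probability p. Firm B is indifferent when 12p + 22(1−p) = 23p + 11(1−p), giving p = 1/2.
Let Firm B play low price with probability q. Firm A is indifferent when 12q + 23(1−q) = 22q + 11(1−q), giving q = 6/11.
The value is 12·(6/11) + (23)·(5/11) = 17.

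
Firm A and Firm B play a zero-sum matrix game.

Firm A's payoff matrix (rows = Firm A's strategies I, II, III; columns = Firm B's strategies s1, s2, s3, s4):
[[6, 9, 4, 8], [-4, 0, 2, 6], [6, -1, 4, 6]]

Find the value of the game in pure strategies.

Row minima: 4, -4, -1 → Firm A's maximin is 4.
Column maxima: 6, 9, 4, 8 → Firm B's minimax is 4.
They coincide at (I, s3), so the value is 4.

4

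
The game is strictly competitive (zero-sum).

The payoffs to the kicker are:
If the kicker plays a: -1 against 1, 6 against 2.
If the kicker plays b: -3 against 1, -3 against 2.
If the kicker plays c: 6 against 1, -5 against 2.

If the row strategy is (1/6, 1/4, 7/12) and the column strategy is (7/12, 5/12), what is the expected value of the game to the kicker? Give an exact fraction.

Against (7/12, 5/12), each row's expected payoff is a: 23/12; b: -3; c: 17/12.
Taking the (1/6, 1/4, 7/12)-weighted average: (1/6)·(23/12) + (1/4)·(-3) + (7/12)·(17/12) = 19/48.

19/48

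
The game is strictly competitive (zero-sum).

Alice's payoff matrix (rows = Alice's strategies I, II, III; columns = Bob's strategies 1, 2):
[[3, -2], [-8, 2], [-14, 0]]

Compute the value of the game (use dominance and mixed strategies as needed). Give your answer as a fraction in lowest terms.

-2/3

Row III is strictly dominated by row II, so Alice never plays it.
The remaining 2×2 game on (I, II) × (1, 2) has no saddle point. Let Alice play I with probability p; indifference gives 3p − 8(1−p) = −2p + 2(1−p), so p = 2/3.
Similarly Bob's optimal q on 1 is 4/15, and the value is 3·(4/15) + (-2)·(11/15) = -2/3.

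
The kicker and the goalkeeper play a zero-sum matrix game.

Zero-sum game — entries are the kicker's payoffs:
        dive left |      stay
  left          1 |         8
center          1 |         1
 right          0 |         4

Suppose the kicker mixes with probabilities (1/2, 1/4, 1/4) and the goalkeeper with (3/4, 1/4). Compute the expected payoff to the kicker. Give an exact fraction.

Against (3/4, 1/4), each row's expected payoff is left: 11/4; center: 1; right: 1.
Taking the (1/2, 1/4, 1/4)-weighted average: (1/2)·(11/4) + (1/4)·(1) + (1/4)·(1) = 15/8.

15/8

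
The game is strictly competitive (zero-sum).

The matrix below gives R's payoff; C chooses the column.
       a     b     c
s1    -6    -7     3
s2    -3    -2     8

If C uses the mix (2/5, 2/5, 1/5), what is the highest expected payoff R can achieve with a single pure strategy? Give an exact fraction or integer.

s1: (-6)·(2/5) + (-7)·(2/5) + (3)·(1/5) = -23/5.
s2: (-3)·(2/5) + (-2)·(2/5) + (8)·(1/5) = -2/5.
The best pure response is s2 with expected payoff -2/5.

-2/5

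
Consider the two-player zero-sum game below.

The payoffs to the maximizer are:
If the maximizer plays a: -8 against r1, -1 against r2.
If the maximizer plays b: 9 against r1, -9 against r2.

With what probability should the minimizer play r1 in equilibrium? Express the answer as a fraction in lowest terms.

8/25

Row minima are -8 and -9, so the maximizer's maximin is -8; column maxima are 9 and -1, so the minimizer's minimax is -1. These differ, so the equilibrium is in mixed strategies.
Let the minimizer play r1 with probability q. The maximizer is indifferent when −8q − (1−q) = 9q − 9(1−q), giving q = 8/25.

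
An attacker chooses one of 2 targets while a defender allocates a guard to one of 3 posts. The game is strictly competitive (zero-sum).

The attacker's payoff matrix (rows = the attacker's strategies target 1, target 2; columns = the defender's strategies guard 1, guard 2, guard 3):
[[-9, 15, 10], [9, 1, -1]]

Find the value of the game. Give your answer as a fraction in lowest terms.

81/29

Column guard 2 is strictly dominated by guard 3 for the defender (it gives the attacker more in every row).
The remaining 2×2 game on (target 1, target 2) × (guard 1, guard 3) has no saddle point. Let the attacker play target 1 with probability p; indifference gives −9p + 9(1−p) = 10p − (1−p), so p = 10/29.
Similarly the defender's optimal q on guard 1 is 11/29, and the value is -9·(11/29) + (10)·(18/29) = 81/29.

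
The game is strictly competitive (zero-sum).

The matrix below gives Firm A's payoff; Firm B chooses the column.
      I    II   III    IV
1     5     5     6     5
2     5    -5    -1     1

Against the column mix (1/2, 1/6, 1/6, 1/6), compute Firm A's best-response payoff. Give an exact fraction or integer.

31/6

1: (5)·(1/2) + (5)·(1/6) + (6)·(1/6) + (5)·(1/6) = 31/6.
2: (5)·(1/2) + (-5)·(1/6) + (-1)·(1/6) + (1)·(1/6) = 5/3.
The best pure response is 1 with expected payoff 31/6.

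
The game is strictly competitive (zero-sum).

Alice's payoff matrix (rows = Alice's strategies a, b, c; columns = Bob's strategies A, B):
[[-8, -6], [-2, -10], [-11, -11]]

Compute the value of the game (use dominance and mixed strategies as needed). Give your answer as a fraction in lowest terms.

-34/5

Row c is strictly dominated by row a, so Alice never plays it.
The remaining 2×2 game on (a, b) × (A, B) has no saddle point. Let Alice play a with probability p; indifference gives −8p − 2(1−p) = −6p − 10(1−p), so p = 4/5.
Similarly Bob's optimal q on A is 2/5, and the value is -8·(2/5) + (-6)·(3/5) = -34/5.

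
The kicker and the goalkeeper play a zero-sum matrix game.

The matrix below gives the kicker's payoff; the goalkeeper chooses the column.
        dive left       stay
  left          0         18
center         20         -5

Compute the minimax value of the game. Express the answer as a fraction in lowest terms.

Row minima are 0 and -5, so the kicker's maximin is 0; column maxima are 20 and 18, so the goalkeeper's minimax is 18. These differ, so the equilibrium is in mixed strategies.
Let the kicker play left with probability p. The goalkeeper is indifferent when 20(1−p) = 18p − 5(1−p), giving p = 25/43.
Let the goalkeeper play dive left with probability q. The kicker is indifferent when 18(1−q) = 20q − 5(1−q), giving q = 23/43.
The value is 0·(23/43) + (18)·(20/43) = 360/43.

360/43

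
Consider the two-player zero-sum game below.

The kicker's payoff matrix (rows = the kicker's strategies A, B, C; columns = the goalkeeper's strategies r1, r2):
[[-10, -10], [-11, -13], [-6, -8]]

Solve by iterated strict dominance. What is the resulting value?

Row A is strictly dominated by row C (-6>-10, -8>-10); eliminate A.
Row B is strictly dominated by row C (-6>-11, -8>-13); eliminate B.
Column r1 is strictly dominated by r2 for the goalkeeper (-8<-6); eliminate r1.
Only (C, r2) remains, with payoff -8.

-8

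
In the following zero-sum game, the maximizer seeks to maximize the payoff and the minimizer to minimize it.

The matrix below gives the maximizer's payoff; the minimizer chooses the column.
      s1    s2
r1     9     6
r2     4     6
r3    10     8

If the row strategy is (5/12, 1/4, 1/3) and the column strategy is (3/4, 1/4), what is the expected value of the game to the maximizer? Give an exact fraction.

Against (3/4, 1/4), each row's expected payoff is r1: 33/4; r2: 9/2; r3: 19/2.
Taking the (5/12, 1/4, 1/3)-weighted average: (5/12)·(33/4) + (1/4)·(9/2) + (1/3)·(19/2) = 371/48.

371/48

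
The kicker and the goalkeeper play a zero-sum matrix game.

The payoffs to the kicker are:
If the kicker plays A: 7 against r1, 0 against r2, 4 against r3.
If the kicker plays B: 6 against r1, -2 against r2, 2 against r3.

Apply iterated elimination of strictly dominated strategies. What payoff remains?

Row B is strictly dominated by row A (7>6, 0>-2, 4>2); eliminate B.
Column r1 is strictly dominated by r2 for the goalkeeper (0<7); eliminate r1.
Column r3 is strictly dominated by r2 for the goalkeeper (0<4); eliminate r3.
Only (A, r2) remains, with payoff 0.

0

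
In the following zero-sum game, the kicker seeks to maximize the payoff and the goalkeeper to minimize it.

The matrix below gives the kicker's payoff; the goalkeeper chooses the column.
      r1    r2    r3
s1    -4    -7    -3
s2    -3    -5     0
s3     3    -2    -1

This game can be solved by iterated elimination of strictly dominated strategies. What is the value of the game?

Row s1 is strictly dominated by row s2 (-3>-4, -5>-7, 0>-3); eliminate s1.
Column r3 is strictly dominated by r2 for the goalkeeper (-5<0, -2<-1); eliminate r3.
Column r1 is strictly dominated by r2 for the goalkeeper (-5<-3, -2<3); eliminate r1.
Row s2 is strictly dominated by row s3 (-2>-5); eliminate s2.
Only (s3, r2) remains, with payoff -2.

-2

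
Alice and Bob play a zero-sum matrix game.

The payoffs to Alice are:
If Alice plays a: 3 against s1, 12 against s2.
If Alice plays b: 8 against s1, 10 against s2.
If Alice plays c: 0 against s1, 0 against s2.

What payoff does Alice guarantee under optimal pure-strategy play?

Row minima: 3, 8, 0 → Alice's maximin is 8.
Column maxima: 8, 12 → Bob's minimax is 8.
They coincide at (b, s1), so the value is 8.

8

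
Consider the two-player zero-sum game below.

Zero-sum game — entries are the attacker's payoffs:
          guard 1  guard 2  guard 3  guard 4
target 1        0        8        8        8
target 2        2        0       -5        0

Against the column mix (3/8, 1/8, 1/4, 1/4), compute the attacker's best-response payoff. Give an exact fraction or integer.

5

target 1: (0)·(3/8) + (8)·(1/8) + (8)·(1/4) + (8)·(1/4) = 5.
target 2: (2)·(3/8) + (0)·(1/8) + (-5)·(1/4) + (0)·(1/4) = -1/2.
The best pure response is target 1 with expected payoff 5.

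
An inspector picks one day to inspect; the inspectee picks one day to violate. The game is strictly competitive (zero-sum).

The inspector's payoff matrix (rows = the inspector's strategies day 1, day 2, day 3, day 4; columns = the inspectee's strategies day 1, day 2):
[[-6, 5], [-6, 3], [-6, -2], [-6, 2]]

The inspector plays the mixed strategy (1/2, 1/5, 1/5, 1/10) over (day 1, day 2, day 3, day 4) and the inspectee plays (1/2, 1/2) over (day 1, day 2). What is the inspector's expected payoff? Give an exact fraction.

Against (1/2, 1/2), each row's expected payoff is day 1: -1/2; day 2: -3/2; day 3: -4; day 4: -2.
Taking the (1/2, 1/5, 1/5, 1/10)-weighted average: (1/2)·(-1/2) + (1/5)·(-3/2) + (1/5)·(-4) + (1/10)·(-2) = -31/20.

-31/20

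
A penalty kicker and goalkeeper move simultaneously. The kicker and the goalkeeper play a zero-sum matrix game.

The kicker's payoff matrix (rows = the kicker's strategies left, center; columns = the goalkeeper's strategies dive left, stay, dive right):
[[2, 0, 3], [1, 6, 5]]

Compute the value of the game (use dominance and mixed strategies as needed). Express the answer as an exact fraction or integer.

12/7

Column dive right is strictly dominated by dive left for the goalkeeper (it gives the kicker more in every row).
The remaining 2×2 game on (left, center) × (dive left, stay) has no saddle point. Let the kicker play left with probability p; indifference gives 2p + (1−p) = 6(1−p), so p = 5/7.
Similarly the goalkeeper's optimal q on dive left is 6/7, and the value is 2·(6/7) + (0)·(1/7) = 12/7.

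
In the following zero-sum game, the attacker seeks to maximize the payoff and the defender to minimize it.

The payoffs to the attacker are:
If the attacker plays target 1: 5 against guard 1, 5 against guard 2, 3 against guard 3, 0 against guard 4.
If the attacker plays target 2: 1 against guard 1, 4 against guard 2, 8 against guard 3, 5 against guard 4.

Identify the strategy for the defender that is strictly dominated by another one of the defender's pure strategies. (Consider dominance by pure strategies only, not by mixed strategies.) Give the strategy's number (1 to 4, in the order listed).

The defender prefers columns that give the attacker less. Compare guard 3 with guard 4: 0 < 3, 5 < 8.
So guard 4 strictly dominates guard 3 for the defender; guard 3 is strictly dominated.

3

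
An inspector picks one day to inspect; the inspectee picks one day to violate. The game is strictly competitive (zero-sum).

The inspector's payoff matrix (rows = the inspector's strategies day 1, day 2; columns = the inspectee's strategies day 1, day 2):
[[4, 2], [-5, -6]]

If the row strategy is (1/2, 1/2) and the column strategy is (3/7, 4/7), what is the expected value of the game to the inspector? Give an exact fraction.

Against (3/7, 4/7), each row's expected payoff is day 1: 20/7; day 2: -39/7.
Taking the (1/2, 1/2)-weighted average: (1/2)·(20/7) + (1/2)·(-39/7) = -19/14.

-19/14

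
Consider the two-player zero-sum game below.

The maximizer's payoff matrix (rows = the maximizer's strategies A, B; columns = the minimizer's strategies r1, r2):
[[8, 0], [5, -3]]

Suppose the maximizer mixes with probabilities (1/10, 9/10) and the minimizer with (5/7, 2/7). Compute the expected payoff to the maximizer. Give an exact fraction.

Against (5/7, 2/7), each row's expected payoff is A: 40/7; B: 19/7.
Taking the (1/10, 9/10)-weighted average: (1/10)·(40/7) + (9/10)·(19/7) = 211/70.

211/70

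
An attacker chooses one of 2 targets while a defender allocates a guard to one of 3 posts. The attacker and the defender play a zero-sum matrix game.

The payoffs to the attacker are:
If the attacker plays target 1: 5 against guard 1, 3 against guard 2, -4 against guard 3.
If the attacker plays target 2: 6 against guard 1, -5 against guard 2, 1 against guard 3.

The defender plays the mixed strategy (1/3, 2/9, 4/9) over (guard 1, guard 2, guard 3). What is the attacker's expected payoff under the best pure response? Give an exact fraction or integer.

target 1: (5)·(1/3) + (3)·(2/9) + (-4)·(4/9) = 5/9.
target 2: (6)·(1/3) + (-5)·(2/9) + (1)·(4/9) = 4/3.
The best pure response is target 2 with expected payoff 4/3.

4/3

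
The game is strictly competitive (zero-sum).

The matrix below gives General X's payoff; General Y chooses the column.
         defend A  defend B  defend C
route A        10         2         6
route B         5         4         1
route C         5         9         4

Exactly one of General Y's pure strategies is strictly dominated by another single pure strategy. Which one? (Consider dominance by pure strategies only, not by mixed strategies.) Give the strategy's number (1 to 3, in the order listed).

General Y prefers columns that give General X less. Compare defend A with defend C: 6 < 10, 1 < 5, 4 < 5.
So defend C strictly dominates defend A for General Y; defend A is strictly dominated.

1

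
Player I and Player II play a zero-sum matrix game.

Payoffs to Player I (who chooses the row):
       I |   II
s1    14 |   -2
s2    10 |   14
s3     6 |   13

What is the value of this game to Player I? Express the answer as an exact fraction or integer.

54/5

Row s3 is strictly dominated by row s2, so Player I never plays it.
The remaining 2×2 game on (s1, s2) × (I, II) has no saddle point. Let Player I play s1 with probability p; indifference gives 14p + 10(1−p) = −2p + 14(1−p), so p = 1/5.
Similarly Player II's optimal q on I is 4/5, and the value is 14·(4/5) + (-2)·(1/5) = 54/5.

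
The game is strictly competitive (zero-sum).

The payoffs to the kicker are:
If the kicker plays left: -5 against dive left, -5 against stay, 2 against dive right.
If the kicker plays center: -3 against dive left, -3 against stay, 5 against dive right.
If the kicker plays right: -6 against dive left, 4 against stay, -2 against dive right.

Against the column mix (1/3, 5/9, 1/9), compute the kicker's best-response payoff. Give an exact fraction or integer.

0

left: (-5)·(1/3) + (-5)·(5/9) + (2)·(1/9) = -38/9.
center: (-3)·(1/3) + (-3)·(5/9) + (5)·(1/9) = -19/9.
right: (-6)·(1/3) + (4)·(5/9) + (-2)·(1/9) = 0.
The best pure response is right with expected payoff 0.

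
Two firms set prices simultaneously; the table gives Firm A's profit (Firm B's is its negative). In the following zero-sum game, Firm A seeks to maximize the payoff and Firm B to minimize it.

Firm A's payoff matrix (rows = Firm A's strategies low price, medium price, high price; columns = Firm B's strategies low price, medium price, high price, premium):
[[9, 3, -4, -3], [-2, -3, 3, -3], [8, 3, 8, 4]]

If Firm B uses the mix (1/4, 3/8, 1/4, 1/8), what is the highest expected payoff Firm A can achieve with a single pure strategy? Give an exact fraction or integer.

low price: (9)·(1/4) + (3)·(3/8) + (-4)·(1/4) + (-3)·(1/8) = 2.
medium price: (-2)·(1/4) + (-3)·(3/8) + (3)·(1/4) + (-3)·(1/8) = -5/4.
high price: (8)·(1/4) + (3)·(3/8) + (8)·(1/4) + (4)·(1/8) = 45/8.
The best pure response is high price with expected payoff 45/8.

45/8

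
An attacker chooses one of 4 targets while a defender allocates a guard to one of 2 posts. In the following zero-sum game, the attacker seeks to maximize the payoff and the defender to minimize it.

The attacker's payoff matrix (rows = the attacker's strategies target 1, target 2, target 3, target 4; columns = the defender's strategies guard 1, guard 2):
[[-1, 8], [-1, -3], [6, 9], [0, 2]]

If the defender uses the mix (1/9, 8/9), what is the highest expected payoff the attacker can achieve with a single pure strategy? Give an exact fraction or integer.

target 1: (-1)·(1/9) + (8)·(8/9) = 7.
target 2: (-1)·(1/9) + (-3)·(8/9) = -25/9.
target 3: (6)·(1/9) + (9)·(8/9) = 26/3.
target 4: (0)·(1/9) + (2)·(8/9) = 16/9.
The best pure response is target 3 with expected payoff 26/3.

26/3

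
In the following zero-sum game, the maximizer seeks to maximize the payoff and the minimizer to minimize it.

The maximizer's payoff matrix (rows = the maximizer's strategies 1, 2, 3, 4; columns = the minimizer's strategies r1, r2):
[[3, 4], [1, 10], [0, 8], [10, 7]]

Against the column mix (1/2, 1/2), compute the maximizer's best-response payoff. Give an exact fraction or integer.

1: (3)·(1/2) + (4)·(1/2) = 7/2.
2: (1)·(1/2) + (10)·(1/2) = 11/2.
3: (0)·(1/2) + (8)·(1/2) = 4.
4: (10)·(1/2) + (7)·(1/2) = 17/2.
The best pure response is 4 with expected payoff 17/2.

17/2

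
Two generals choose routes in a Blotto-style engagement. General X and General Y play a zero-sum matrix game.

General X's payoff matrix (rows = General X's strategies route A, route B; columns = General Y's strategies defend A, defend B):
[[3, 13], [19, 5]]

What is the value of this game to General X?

Row minima are 3 and 5, so General X's maximin is 5; column maxima are 19 and 13, so General Y's minimax is 13. These differ, so the equilibrium is in mixed strategies.
Let General X play route A with probability p. General Y is indifferent when 3p + 19(1−p) = 13p + 5(1−p), giving p = 7/12.
Let General Y play defend A with probability q. General X is indifferent when 3q + 13(1−q) = 19q + 5(1−q), giving q = 1/3.
The value is 3·(1/3) + (13)·(2/3) = 29/3.

29/3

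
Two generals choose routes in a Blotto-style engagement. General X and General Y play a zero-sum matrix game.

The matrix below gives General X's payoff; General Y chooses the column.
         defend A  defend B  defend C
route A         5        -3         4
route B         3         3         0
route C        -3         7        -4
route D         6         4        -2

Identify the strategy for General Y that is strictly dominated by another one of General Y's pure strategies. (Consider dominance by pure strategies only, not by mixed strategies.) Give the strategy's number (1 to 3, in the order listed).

1

General Y prefers columns that give General X less. Compare defend A with defend C: 4 < 5, 0 < 3, -4 < -3, -2 < 6.
So defend C strictly dominates defend A for General Y; defend A is strictly dominated.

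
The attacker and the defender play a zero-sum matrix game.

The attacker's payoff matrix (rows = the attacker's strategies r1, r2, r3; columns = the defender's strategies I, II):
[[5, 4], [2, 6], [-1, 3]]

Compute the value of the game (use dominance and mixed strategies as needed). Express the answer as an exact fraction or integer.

22/5

Row r3 is strictly dominated by row r1, so the attacker never plays it.
The remaining 2×2 game on (r1, r2) × (I, II) has no saddle point. Let the attacker play r1 with probability p; indifference gives 5p + 2(1−p) = 4p + 6(1−p), so p = 4/5.
Similarly the defender's optimal q on I is 2/5, and the value is 5·(2/5) + (4)·(3/5) = 22/5.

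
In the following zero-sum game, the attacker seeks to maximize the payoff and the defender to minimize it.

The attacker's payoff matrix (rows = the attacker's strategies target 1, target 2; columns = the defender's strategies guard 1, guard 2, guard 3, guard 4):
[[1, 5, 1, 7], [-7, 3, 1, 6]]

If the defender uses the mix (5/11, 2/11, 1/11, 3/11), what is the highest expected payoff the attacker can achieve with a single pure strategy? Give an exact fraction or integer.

target 1: (1)·(5/11) + (5)·(2/11) + (1)·(1/11) + (7)·(3/11) = 37/11.
target 2: (-7)·(5/11) + (3)·(2/11) + (1)·(1/11) + (6)·(3/11) = -10/11.
The best pure response is target 1 with expected payoff 37/11.

37/11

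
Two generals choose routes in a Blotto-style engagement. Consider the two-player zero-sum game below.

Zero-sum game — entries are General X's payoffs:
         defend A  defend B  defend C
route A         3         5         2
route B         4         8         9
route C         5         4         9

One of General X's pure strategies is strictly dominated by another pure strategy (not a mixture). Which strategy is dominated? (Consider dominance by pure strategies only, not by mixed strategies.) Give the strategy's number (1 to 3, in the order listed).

1

Compare route A with route B: 4 > 3, 8 > 5, 9 > 2.
So route B strictly dominates route A for General X; route A is strictly dominated.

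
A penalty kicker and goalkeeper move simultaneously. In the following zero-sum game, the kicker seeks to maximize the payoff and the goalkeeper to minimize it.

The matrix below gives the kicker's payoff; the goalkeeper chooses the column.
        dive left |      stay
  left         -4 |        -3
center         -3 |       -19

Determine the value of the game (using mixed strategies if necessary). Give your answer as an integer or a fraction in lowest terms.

Row minima are -4 and -19, so the kicker's maximin is -4; column maxima are -3 and -3, so the goalkeeper's minimax is -3. These differ, so the equilibrium is in mixed strategies.
Let the kicker play left with probability p. The goalkeeper is indifferent when −4p − 3(1−p) = −3p − 19(1−p), giving p = 16/17.
Let the goalkeeper play dive left with probability q. The kicker is indifferent when −4q − 3(1−q) = −3q − 19(1−q), giving q = 16/17.
The value is -4·(16/17) + (-3)·(1/17) = -67/17.

-67/17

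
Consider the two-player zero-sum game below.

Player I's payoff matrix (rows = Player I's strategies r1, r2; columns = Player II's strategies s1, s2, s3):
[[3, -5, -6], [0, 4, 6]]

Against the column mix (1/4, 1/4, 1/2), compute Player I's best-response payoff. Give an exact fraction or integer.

4

r1: (3)·(1/4) + (-5)·(1/4) + (-6)·(1/2) = -7/2.
r2: (0)·(1/4) + (4)·(1/4) + (6)·(1/2) = 4.
The best pure response is r2 with expected payoff 4.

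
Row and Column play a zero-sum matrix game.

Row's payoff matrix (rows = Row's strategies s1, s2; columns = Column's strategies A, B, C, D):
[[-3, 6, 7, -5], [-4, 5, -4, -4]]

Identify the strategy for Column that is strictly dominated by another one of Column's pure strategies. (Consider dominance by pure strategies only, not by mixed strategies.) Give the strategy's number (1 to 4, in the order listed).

Column prefers columns that give Row less. Compare B with A: -3 < 6, -4 < 5.
So A strictly dominates B for Column; B is strictly dominated.

2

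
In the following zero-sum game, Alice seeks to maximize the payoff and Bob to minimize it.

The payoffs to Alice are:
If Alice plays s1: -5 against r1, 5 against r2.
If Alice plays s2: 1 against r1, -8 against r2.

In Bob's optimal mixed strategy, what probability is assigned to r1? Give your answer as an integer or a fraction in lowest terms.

Row minima are -5 and -8, so Alice's maximin is -5; column maxima are 1 and 5, so Bob's minimax is 1. These differ, so the equilibrium is in mixed strategies.
Let Bob play r1 with probability q. Alice is indifferent when −5q + 5(1−q) = q − 8(1−q), giving q = 13/19.

13/19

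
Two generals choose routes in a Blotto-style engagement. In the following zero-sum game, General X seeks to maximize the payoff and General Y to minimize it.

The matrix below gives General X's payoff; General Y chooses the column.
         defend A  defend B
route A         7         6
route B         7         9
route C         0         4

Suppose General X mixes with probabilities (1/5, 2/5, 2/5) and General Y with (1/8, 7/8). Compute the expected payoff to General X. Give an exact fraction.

Against (1/8, 7/8), each row's expected payoff is route A: 49/8; route B: 35/4; route C: 7/2.
Taking the (1/5, 2/5, 2/5)-weighted average: (1/5)·(49/8) + (2/5)·(35/4) + (2/5)·(7/2) = 49/8.

49/8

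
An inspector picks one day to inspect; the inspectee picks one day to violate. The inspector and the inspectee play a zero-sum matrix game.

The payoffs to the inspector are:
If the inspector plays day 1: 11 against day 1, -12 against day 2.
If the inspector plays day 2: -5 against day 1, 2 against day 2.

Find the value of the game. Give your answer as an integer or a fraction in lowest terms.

Row minima are -12 and -5, so the inspector's maximin is -5; column maxima are 11 and 2, so the inspectee's minimax is 2. These differ, so the equilibrium is in mixed strategies.
Let the inspector play day 1 with probability p. The inspectee is indifferent when 11p − 5(1−p) = −12p + 2(1−p), giving p = 7/30.
Let the inspectee play day 1 with probability q. The inspector is indifferent when 11q − 12(1−q) = −5q + 2(1−q), giving q = 7/15.
The value is 11·(7/15) + (-12)·(8/15) = -19/15.

-19/15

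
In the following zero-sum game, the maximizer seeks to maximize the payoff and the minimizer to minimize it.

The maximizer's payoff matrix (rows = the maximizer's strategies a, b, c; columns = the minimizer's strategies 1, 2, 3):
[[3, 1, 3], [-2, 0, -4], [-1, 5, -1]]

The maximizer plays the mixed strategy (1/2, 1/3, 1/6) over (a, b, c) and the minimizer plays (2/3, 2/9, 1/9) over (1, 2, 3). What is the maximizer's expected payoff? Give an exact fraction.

20/27

Against (2/3, 2/9, 1/9), each row's expected payoff is a: 23/9; b: -16/9; c: 1/3.
Taking the (1/2, 1/3, 1/6)-weighted average: (1/2)·(23/9) + (1/3)·(-16/9) + (1/6)·(1/3) = 20/27.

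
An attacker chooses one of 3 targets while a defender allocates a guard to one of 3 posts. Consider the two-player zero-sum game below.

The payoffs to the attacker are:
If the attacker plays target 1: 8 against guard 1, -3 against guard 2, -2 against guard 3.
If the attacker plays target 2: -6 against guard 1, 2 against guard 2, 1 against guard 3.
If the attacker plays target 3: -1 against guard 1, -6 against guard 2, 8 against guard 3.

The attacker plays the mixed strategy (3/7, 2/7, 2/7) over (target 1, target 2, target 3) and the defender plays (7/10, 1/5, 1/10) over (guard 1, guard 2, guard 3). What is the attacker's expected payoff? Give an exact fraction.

24/35

Against (7/10, 1/5, 1/10), each row's expected payoff is target 1: 24/5; target 2: -37/10; target 3: -11/10.
Taking the (3/7, 2/7, 2/7)-weighted average: (3/7)·(24/5) + (2/7)·(-37/10) + (2/7)·(-11/10) = 24/35.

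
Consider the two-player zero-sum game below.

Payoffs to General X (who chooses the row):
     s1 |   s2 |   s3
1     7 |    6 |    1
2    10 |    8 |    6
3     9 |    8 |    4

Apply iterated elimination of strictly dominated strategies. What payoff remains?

6

Column s2 is strictly dominated by s3 for General Y (1<6, 6<8, 4<8); eliminate s2.
Column s1 is strictly dominated by s3 for General Y (1<7, 6<10, 4<9); eliminate s1.
Row 1 is strictly dominated by row 2 (6>1); eliminate 1.
Row 3 is strictly dominated by row 2 (6>4); eliminate 3.
Only (2, s3) remains, with payoff 6.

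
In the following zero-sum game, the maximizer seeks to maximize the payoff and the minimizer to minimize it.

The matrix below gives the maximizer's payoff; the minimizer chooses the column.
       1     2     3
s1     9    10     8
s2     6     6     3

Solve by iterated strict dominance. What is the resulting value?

8

Column 1 is strictly dominated by 3 for the minimizer (8<9, 3<6); eliminate 1.
Row s2 is strictly dominated by row s1 (10>6, 8>3); eliminate s2.
Column 2 is strictly dominated by 3 for the minimizer (8<10); eliminate 2.
Only (s1, 3) remains, with payoff 8.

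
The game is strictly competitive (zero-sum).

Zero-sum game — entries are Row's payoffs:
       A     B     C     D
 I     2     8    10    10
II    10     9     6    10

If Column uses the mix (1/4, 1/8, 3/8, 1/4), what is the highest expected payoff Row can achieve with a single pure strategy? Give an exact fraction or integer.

67/8

I: (2)·(1/4) + (8)·(1/8) + (10)·(3/8) + (10)·(1/4) = 31/4.
II: (10)·(1/4) + (9)·(1/8) + (6)·(3/8) + (10)·(1/4) = 67/8.
The best pure response is II with expected payoff 67/8.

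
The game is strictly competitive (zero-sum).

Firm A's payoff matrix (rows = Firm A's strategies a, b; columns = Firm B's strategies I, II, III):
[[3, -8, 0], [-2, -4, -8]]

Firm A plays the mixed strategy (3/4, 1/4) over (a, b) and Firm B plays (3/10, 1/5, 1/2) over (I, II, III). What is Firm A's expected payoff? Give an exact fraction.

-15/8

Against (3/10, 1/5, 1/2), each row's expected payoff is a: -7/10; b: -27/5.
Taking the (3/4, 1/4)-weighted average: (3/4)·(-7/10) + (1/4)·(-27/5) = -15/8.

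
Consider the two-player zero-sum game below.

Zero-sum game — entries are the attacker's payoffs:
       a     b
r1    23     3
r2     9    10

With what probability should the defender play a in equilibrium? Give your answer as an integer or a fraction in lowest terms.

Row minima are 3 and 9, so the attacker's maximin is 9; column maxima are 23 and 10, so the defender's minimax is 10. These differ, so the equilibrium is in mixed strategies.
Let the defender play a with probability q. The attacker is indifferent when 23q + 3(1−q) = 9q + 10(1−q), giving q = 1/3.

1/3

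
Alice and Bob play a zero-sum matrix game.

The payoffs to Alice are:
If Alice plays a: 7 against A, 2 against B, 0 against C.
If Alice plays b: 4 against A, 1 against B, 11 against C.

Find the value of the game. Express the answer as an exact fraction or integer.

Column A is strictly dominated by B for Bob (it gives Alice more in every row).
The remaining 2×2 game on (a, b) × (B, C) has no saddle point. Let Alice play a with probability p; indifference gives 2p + (1−p) = 11(1−p), so p = 5/6.
Similarly Bob's optimal q on B is 11/12, and the value is 2·(11/12) + (0)·(1/12) = 11/6.

11/6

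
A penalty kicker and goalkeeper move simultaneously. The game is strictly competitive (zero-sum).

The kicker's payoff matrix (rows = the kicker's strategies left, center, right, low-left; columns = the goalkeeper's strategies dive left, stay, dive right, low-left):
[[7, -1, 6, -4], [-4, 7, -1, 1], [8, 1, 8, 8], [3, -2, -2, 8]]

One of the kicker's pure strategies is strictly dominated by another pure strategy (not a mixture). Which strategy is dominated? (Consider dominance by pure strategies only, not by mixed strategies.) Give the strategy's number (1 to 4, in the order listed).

Compare left with right: 8 > 7, 1 > -1, 8 > 6, 8 > -4.
So right strictly dominates left for the kicker; left is strictly dominated.

1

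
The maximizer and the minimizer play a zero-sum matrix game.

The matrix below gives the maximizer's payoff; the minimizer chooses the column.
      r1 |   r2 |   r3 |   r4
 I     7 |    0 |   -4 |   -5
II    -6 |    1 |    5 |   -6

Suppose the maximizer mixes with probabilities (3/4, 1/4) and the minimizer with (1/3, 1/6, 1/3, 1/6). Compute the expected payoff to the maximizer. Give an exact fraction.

Against (1/3, 1/6, 1/3, 1/6), each row's expected payoff is I: 1/6; II: -7/6.
Taking the (3/4, 1/4)-weighted average: (3/4)·(1/6) + (1/4)·(-7/6) = -1/6.

-1/6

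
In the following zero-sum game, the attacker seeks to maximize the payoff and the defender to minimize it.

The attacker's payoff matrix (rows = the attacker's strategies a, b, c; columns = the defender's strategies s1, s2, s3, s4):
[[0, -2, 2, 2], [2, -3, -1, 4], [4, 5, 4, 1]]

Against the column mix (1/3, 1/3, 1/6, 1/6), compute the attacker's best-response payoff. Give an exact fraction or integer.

23/6

a: (0)·(1/3) + (-2)·(1/3) + (2)·(1/6) + (2)·(1/6) = 0.
b: (2)·(1/3) + (-3)·(1/3) + (-1)·(1/6) + (4)·(1/6) = 1/6.
c: (4)·(1/3) + (5)·(1/3) + (4)·(1/6) + (1)·(1/6) = 23/6.
The best pure response is c with expected payoff 23/6.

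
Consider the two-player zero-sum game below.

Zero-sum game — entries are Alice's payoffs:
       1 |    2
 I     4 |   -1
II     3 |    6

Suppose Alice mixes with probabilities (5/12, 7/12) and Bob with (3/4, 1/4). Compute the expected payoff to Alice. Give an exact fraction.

10/3

Against (3/4, 1/4), each row's expected payoff is I: 11/4; II: 15/4.
Taking the (5/12, 7/12)-weighted average: (5/12)·(11/4) + (7/12)·(15/4) = 10/3.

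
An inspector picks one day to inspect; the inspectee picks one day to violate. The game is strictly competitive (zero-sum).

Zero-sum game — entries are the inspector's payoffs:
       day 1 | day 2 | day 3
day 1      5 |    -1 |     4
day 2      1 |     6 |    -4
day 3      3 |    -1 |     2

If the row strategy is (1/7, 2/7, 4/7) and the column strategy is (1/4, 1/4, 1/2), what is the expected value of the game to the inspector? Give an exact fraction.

Against (1/4, 1/4, 1/2), each row's expected payoff is day 1: 3; day 2: -1/4; day 3: 3/2.
Taking the (1/7, 2/7, 4/7)-weighted average: (1/7)·(3) + (2/7)·(-1/4) + (4/7)·(3/2) = 17/14.

17/14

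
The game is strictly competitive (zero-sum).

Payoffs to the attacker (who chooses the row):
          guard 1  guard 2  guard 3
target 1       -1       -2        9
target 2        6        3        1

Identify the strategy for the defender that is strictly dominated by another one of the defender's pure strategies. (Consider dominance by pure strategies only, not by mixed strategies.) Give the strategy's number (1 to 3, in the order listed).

1

The defender prefers columns that give the attacker less. Compare guard 1 with guard 2: -2 < -1, 3 < 6.
So guard 2 strictly dominates guard 1 for the defender; guard 1 is strictly dominated.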